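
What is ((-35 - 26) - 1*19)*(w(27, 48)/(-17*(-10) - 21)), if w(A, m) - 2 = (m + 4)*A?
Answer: -112480/149 ≈ -754.90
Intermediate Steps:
w(A, m) = 2 + A*(4 + m) (w(A, m) = 2 + (m + 4)*A = 2 + (4 + m)*A = 2 + A*(4 + m))
((-35 - 26) - 1*19)*(w(27, 48)/(-17*(-10) - 21)) = ((-35 - 26) - 1*19)*((2 + 4*27 + 27*48)/(-17*(-10) - 21)) = (-61 - 19)*((2 + 108 + 1296)/(170 - 21)) = -112480/149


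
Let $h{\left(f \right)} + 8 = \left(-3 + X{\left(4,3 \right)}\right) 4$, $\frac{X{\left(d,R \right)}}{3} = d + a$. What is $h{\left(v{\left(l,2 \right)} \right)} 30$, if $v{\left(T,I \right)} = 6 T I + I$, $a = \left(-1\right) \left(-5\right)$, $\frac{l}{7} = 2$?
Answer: $2640$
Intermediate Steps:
$l = 14$ ($l = 7 \cdot 2 = 14$)
$a = 5$
$v{\left(T,I \right)} = I + 6 I T$ ($v{\left(T,I \right)} = 6 I T + I = I + 6 I T$)
$X{\left(d,R \right)} = 15 + 3 d$ ($X{\left(d,R \right)} = 3 \left(d + 5\right) = 3 \left(5 + d\right) = 15 + 3 d$)
$h{\left(f \right)} = 88$ ($h{\left(f \right)} = -8 + \left(-3 + \left(15 + 3 \cdot 4\right)\right) 4 = -8 + \left(-3 + \left(15 + 12\right)\right) 4 = -8 + \left(-3 + 27\right) 4 = -8 + 24 \cdot 4 = -8 + 96 = 88$)
$h{\left(v{\left(l,2 \right)} \right)} 30 = 88 \cdot 30 = 2640$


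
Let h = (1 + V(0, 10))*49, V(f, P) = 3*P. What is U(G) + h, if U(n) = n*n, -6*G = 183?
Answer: 9797/4 ≈ 2449.3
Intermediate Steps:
G = -61/2 (G = -⅙*183 = -61/2 ≈ -30.500)
h = 1519 (h = (1 + 3*10)*49 = (1 + 30)*49 = 31*49 = 1519)
U(n) = n²
U(G) + h = (-61/2)² + 1519 = 3721/4 + 1519 = 9797/4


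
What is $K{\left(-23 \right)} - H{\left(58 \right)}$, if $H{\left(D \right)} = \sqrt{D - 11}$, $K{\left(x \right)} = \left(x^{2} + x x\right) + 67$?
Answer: $1125 - \sqrt{47} \approx 1118.1$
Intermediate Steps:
$K{\left(x \right)} = 67 + 2 x^{2}$ ($K{\left(x \right)} = \left(x^{2} + x^{2}\right) + 67 = 2 x^{2} + 67 = 67 + 2 x^{2}$)
$H{\left(D \right)} = \sqrt{-11 + D}$
$K{\left(-23 \right)} - H{\left(58 \right)} = \left(67 + 2 \left(-23\right)^{2}\right) - \sqrt{-11 + 58} = \left(67 + 2 \cdot 529\right) - \sqrt{47} = \left(67 + 1058\right) - \sqrt{47} = 1125 - \sqrt{47}$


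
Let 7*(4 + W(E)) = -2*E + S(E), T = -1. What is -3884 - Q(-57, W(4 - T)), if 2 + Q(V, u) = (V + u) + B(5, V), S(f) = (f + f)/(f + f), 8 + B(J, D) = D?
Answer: -26283/7 ≈ -3754.7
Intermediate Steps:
B(J, D) = -8 + D
S(f) = 1 (S(f) = (2*f)/((2*f)) = (2*f)*(1/(2*f)) = 1)
W(E) = -27/7 - 2*E/7 (W(E) = -4 + (-2*E + 1)/7 = -4 + (1 - 2*E)/7 = -4 + (1/7 - 2*E/7) = -27/7 - 2*E/7)
Q(V, u) = -10 + u + 2*V (Q(V, u) = -2 + ((V + u) + (-8 + V)) = -2 + (-8 + u + 2*V) = -10 + u + 2*V)
-3884 - Q(-57, W(4 - T)) = -3884 - (-10 + (-27/7 - 2*(4 - 1*(-1))/7) + 2*(-57)) = -3884 - (-10 + (-27/7 - 2*(4 + 1)/7) - 114) = -3884 - (-10 + (-27/7 - 2/7*5) - 114) = -3884 - (-10 + (-27/7 - 10/7) - 114) = -3884 - (-10 - 37/7 - 114) = -3884 - 1*(-905/7) = -3884 + 905/7 = -26283/7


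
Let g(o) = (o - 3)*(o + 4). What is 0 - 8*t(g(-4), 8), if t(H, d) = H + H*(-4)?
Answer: 0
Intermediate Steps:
g(o) = (-3 + o)*(4 + o)
t(H, d) = -3*H (t(H, d) = H - 4*H = -3*H)
0 - 8*t(g(-4), 8) = 0 - (-24)*(-12 - 4 + (-4)**2) = 0 - (-24)*(-12 - 4 + 16) = 0 - (-24)*0 = 0 - 8*0 = 0 + 0 = 0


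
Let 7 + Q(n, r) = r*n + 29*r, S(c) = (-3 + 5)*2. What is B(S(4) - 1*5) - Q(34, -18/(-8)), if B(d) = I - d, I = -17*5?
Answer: -875/4 ≈ -218.75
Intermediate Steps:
I = -85
S(c) = 4 (S(c) = 2*2 = 4)
B(d) = -85 - d
Q(n, r) = -7 + 29*r + n*r (Q(n, r) = -7 + (r*n + 29*r) = -7 + (n*r + 29*r) = -7 + (29*r + n*r) = -7 + 29*r + n*r)
B(S(4) - 1*5) - Q(34, -18/(-8)) = (-85 - (4 - 1*5)) - (-7 + 29*(-18/(-8)) + 34*(-18/(-8))) = (-85 - (4 - 5)) - (-7 + 29*(-18*(-1/8)) + 34*(-18*(-1/8))) = (-85 - 1*(-1)) - (-7 + 29*(9/4) + 34*(9/4)) = (-85 + 1) - (-7 + 261/4 + 153/2) = -84 - 1*539/4 = -84 - 539/4 = -875/4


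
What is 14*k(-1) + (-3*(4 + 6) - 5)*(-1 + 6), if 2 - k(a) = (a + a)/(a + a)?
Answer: -161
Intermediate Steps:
k(a) = 1 (k(a) = 2 - (a + a)/(a + a) = 2 - 2*a/(2*a) = 2 - 2*a*1/(2*a) = 2 - 1*1 = 2 - 1 = 1)
14*k(-1) + (-3*(4 + 6) - 5)*(-1 + 6) = 14*1 + (-3*(4 + 6) - 5)*(-1 + 6) = 14 + (-3*10 - 5)*5 = 14 + (-30 - 5)*5 = 14 - 35*5 = 14 - 175 = -161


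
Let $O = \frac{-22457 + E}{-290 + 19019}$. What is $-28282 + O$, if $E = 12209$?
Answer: $- \frac{176567942}{6243} \approx -28283.0$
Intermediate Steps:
$O = - \frac{3416}{6243}$ ($O = \frac{-22457 + 12209}{-290 + 19019} = - \frac{10248}{18729} = \left(-10248\right) \frac{1}{18729} = - \frac{3416}{6243} \approx -0.54717$)
$-28282 + O = -28282 - \frac{3416}{6243} = - \frac{176567942}{6243}$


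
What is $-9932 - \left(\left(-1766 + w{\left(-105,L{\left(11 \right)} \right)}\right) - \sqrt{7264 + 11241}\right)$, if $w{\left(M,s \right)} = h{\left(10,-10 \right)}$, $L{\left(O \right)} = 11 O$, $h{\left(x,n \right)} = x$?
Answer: $-8176 + \sqrt{18505} \approx -8040.0$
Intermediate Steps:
$w{\left(M,s \right)} = 10$
$-9932 - \left(\left(-1766 + w{\left(-105,L{\left(11 \right)} \right)}\right) - \sqrt{7264 + 11241}\right) = -9932 - \left(\left(-1766 + 10\right) - \sqrt{7264 + 11241}\right) = -9932 - \left(-1756 - \sqrt{18505}\right) = -9932 + \left(1756 + \sqrt{18505}\right) = -8176 + \sqrt{18505}$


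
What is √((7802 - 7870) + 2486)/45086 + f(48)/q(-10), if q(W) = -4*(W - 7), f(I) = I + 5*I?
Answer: 72/17 + √2418/45086 ≈ 4.2364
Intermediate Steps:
f(I) = 6*I
q(W) = 28 - 4*W (q(W) = -4*(-7 + W) = 28 - 4*W)
√((7802 - 7870) + 2486)/45086 + f(48)/q(-10) = √((7802 - 7870) + 2486)/45086 + (6*48)/(28 - 4*(-10)) = √(-68 + 2486)*(1/45086) + 288/(28 + 40) = √2418*(1/45086) + 288/68 = √2418/45086 + 288*(1/68) = √2418/45086 + 72/17 = 72/17 + √2418/45086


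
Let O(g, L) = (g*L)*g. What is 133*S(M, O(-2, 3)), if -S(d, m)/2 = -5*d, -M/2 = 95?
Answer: -252700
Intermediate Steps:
O(g, L) = L*g² (O(g, L) = (L*g)*g = L*g²)
M = -190 (M = -2*95 = -190)
S(d, m) = 10*d (S(d, m) = -(-10)*d = 10*d)
133*S(M, O(-2, 3)) = 133*(10*(-190)) = 133*(-1900) = -252700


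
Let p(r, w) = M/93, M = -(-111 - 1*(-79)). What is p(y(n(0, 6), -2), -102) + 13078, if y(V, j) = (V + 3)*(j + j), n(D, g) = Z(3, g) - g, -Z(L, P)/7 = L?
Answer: 1216286/93 ≈ 13078.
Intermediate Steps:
Z(L, P) = -7*L
M = 32 (M = -(-111 + 79) = -1*(-32) = 32)
n(D, g) = -21 - g (n(D, g) = -7*3 - g = -21 - g)
y(V, j) = 2*j*(3 + V) (y(V, j) = (3 + V)*(2*j) = 2*j*(3 + V))
p(r, w) = 32/93
p(y(n(0, 6), -2), -102) + 13078 = 32/93 + 13078 = 1216286/93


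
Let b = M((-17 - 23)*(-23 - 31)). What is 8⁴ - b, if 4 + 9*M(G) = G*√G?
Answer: 36868/9 - 2880*√15 ≈ -7057.8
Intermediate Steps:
M(G) = -4/9 + G^(3/2)/9 (M(G) = -4/9 + (G*√G)/9 = -4/9 + G^(3/2)/9)
b = -4/9 + 2880*√15 (b = -4/9 + ((-17 - 23)*(-23 - 31))^(3/2)/9 = -4/9 + (-40*(-54))^(3/2)/9 = -4/9 + 2160^(3/2)/9 = -4/9 + (25920*√15)/9 = -4/9 + 2880*√15 ≈ 11154.)
8⁴ - b = 8⁴ - (-4/9 + 2880*√15) = 4096 + (4/9 - 2880*√15) = 36868/9 - 2880*√15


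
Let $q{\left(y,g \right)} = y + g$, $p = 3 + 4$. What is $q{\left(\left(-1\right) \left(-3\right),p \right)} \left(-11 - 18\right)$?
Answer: $-290$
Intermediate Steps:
$p = 7$
$q{\left(y,g \right)} = g + y$
$q{\left(\left(-1\right) \left(-3\right),p \right)} \left(-11 - 18\right) = \left(7 - -3\right) \left(-11 - 18\right) = \left(7 + 3\right) \left(-11 - 18\right) = 10 \left(-29\right) = -290$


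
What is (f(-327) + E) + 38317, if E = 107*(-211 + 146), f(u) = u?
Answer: 31035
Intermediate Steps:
E = -6955 (E = 107*(-65) = -6955)
(f(-327) + E) + 38317 = (-327 - 6955) + 38317 = -7282 + 38317 = 31035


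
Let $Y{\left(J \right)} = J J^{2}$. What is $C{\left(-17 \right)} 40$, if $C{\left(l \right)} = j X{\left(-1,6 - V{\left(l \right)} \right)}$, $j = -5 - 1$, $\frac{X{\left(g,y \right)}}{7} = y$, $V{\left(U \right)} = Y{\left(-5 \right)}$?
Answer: $-220080$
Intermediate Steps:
$Y{\left(J \right)} = J^{3}$
$V{\left(U \right)} = -125$ ($V{\left(U \right)} = \left(-5\right)^{3} = -125$)
$X{\left(g,y \right)} = 7 y$
$j = -6$
$C{\left(l \right)} = -5502$ ($C{\left(l \right)} = - 6 \cdot 7 \left(6 - -125\right) = - 6 \cdot 7 \left(6 + 125\right) = - 6 \cdot 7 \cdot 131 = \left(-6\right) 917 = -5502$)
$C{\left(-17 \right)} 40 = \left(-5502\right) 40 = -220080$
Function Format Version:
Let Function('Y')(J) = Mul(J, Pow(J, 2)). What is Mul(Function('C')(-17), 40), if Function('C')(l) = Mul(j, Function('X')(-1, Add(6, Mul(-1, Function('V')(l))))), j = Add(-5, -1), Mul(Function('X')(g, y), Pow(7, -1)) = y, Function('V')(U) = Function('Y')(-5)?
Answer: -220080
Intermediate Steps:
Function('Y')(J) = Pow(J, 3)
Function('V')(U) = -125 (Function('V')(U) = Pow(-5, 3) = -125)
Function('X')(g, y) = Mul(7, y)
j = -6
Function('C')(l) = -5502 (Function('C')(l) = Mul(-6, Mul(7, Add(6, Mul(-1, -125)))) = Mul(-6, Mul(7, Add(6, 125))) = Mul(-6, Mul(7, 131)) = Mul(-6, 917) = -5502)
Mul(Function('C')(-17), 40) = Mul(-5502, 40) = -220080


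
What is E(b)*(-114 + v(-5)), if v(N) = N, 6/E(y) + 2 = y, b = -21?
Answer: 714/23 ≈ 31.043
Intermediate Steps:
E(y) = 6/(-2 + y)
E(b)*(-114 + v(-5)) = (6/(-2 - 21))*(-114 - 5) = (6/(-23))*(-119) = (6*(-1/23))*(-119) = -6/23*(-119) = 714/23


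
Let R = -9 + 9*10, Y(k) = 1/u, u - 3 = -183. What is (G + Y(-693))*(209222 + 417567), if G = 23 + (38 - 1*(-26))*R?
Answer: 587463631351/180 ≈ 3.2637e+9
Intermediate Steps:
u = -180 (u = 3 - 183 = -180)
Y(k) = -1/180 (Y(k) = 1/(-180) = -1/180)
R = 81 (R = -9 + 90 = 81)
G = 5207 (G = 23 + (38 - 1*(-26))*81 = 23 + (38 + 26)*81 = 23 + 64*81 = 23 + 5184 = 5207)
(G + Y(-693))*(209222 + 417567) = (5207 - 1/180)*(209222 + 417567) = (937259/180)*626789 = 587463631351/180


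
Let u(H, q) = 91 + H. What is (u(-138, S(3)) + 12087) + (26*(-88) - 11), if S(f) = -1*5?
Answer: 9741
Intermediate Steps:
S(f) = -5
(u(-138, S(3)) + 12087) + (26*(-88) - 11) = ((91 - 138) + 12087) + (26*(-88) - 11) = (-47 + 12087) + (-2288 - 11) = 12040 - 2299 = 9741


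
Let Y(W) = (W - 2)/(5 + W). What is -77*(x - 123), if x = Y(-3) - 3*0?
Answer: 19327/2 ≈ 9663.5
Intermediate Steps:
Y(W) = (-2 + W)/(5 + W)
x = -5/2 (x = (-2 - 3)/(5 - 3) - 3*0 = -5/2 + 0 = -5/2 ≈ -2.5000)
-77*(x - 123) = -77*(-5/2 - 123) = -77*(-251/2) = 19327/2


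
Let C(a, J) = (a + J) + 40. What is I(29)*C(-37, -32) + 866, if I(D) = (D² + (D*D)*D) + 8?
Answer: -731036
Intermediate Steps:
C(a, J) = 40 + J + a (C(a, J) = (J + a) + 40 = 40 + J + a)
I(D) = 8 + D² + D³ (I(D) = (D² + D²*D) + 8 = (D² + D³) + 8 = 8 + D² + D³)
I(29)*C(-37, -32) + 866 = (8 + 29² + 29³)*(40 - 32 - 37) + 866 = (8 + 841 + 24389)*(-29) + 866 = 25238*(-29) + 866 = -731902 + 866 = -731036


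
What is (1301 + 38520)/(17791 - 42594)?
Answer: -39821/24803 ≈ -1.6055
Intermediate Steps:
(1301 + 38520)/(17791 - 42594) = 39821/(-24803) = 39821*(-1/24803) = -39821/24803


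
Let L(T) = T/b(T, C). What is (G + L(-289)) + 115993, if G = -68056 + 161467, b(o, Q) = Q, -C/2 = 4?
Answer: 1675521/8 ≈ 2.0944e+5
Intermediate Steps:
C = -8 (C = -2*4 = -8)
L(T) = -T/8 (L(T) = T/(-8) = T*(-⅛) = -T/8)
G = 93411
(G + L(-289)) + 115993 = (93411 - ⅛*(-289)) + 115993 = (93411 + 289/8) + 115993 = 747577/8 + 115993 = 1675521/8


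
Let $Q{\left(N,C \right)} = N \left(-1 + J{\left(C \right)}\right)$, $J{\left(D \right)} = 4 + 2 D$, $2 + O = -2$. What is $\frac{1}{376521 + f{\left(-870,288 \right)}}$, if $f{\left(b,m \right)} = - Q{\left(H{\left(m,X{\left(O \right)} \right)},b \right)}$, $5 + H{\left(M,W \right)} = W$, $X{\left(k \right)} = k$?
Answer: $\frac{1}{360888} \approx 2.7709 \cdot 10^{-6}$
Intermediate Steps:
$O = -4$ ($O = -2 - 2 = -4$)
$H{\left(M,W \right)} = -5 + W$
$Q{\left(N,C \right)} = N \left(3 + 2 C\right)$ ($Q{\left(N,C \right)} = N \left(-1 + \left(4 + 2 C\right)\right) = N \left(3 + 2 C\right)$)
$f{\left(b,m \right)} = 27 + 18 b$ ($f{\left(b,m \right)} = - \left(-5 - 4\right) \left(3 + 2 b\right) = - \left(-9\right) \left(3 + 2 b\right) = - (-27 - 18 b) = 27 + 18 b$)
$\frac{1}{376521 + f{\left(-870,288 \right)}} = \frac{1}{376521 + \left(27 + 18 \left(-870\right)\right)} = \frac{1}{376521 + \left(27 - 15660\right)} = \frac{1}{376521 - 15633} = \frac{1}{360888}$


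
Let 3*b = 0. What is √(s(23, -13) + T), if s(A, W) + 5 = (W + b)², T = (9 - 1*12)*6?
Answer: √146 ≈ 12.083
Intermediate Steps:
b = 0 (b = (⅓)*0 = 0)
T = -18 (T = (9 - 12)*6 = -3*6 = -18)
s(A, W) = -5 + W² (s(A, W) = -5 + (W + 0)² = -5 + W²)
√(s(23, -13) + T) = √((-5 + (-13)²) - 18) = √((-5 + 169) - 18) = √(164 - 18) = √146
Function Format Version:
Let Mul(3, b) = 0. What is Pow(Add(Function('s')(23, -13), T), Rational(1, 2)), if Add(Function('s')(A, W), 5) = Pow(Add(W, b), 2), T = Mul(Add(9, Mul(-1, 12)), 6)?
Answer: Pow(146, Rational(1, 2)) ≈ 12.083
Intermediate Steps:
b = 0 (b = Mul(Rational(1, 3), 0) = 0)
T = -18 (T = Mul(Add(9, -12), 6) = Mul(-3, 6) = -18)
Function('s')(A, W) = Add(-5, Pow(W, 2)) (Function('s')(A, W) = Add(-5, Pow(Add(W, 0), 2)) = Add(-5, Pow(W, 2)))
Pow(Add(Function('s')(23, -13), T), Rational(1, 2)) = Pow(Add(Add(-5, Pow(-13, 2)), -18), Rational(1, 2)) = Pow(Add(Add(-5, 169), -18), Rational(1, 2)) = Pow(Add(164, -18), Rational(1, 2)) = Pow(146, Rational(1, 2))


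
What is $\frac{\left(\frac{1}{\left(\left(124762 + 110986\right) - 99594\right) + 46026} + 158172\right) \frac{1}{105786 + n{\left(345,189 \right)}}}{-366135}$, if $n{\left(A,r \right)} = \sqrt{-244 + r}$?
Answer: $- \frac{508050928337391}{124407650292651121550} + \frac{28815774961 i \sqrt{55}}{746445901755906729300} \approx -4.0838 \cdot 10^{-6} + 2.8629 \cdot 10^{-10} i$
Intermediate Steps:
$\frac{\left(\frac{1}{\left(\left(124762 + 110986\right) - 99594\right) + 46026} + 158172\right) \frac{1}{105786 + n{\left(345,189 \right)}}}{-366135} = \frac{\left(\frac{1}{\left(\left(124762 + 110986\right) - 99594\right) + 46026} + 158172\right) \frac{1}{105786 + \sqrt{-244 + 189}}}{-366135} = \frac{\frac{1}{\left(235748 - 99594\right) + 46026} + 158172}{105786 + \sqrt{-55}} \left(- \frac{1}{366135}\right) = \frac{\frac{1}{136154 + 46026} + 158172}{105786 + i \sqrt{55}} \left(- \frac{1}{366135}\right) = \frac{\frac{1}{182180} + 158172}{105786 + i \sqrt{55}} \left(- \frac{1}{366135}\right) = \frac{28815774961}{182180 \left(105786 + i \sqrt{55}\right)} \left(- \frac{1}{366135}\right) = - \frac{28815774961}{66702474300 \left(105786 + i \sqrt{55}\right)}$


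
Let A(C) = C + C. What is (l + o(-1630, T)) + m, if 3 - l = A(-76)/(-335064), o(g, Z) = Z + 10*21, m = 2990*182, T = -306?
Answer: 22787995802/41883 ≈ 5.4409e+5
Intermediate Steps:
m = 544180
A(C) = 2*C
o(g, Z) = 210 + Z (o(g, Z) = Z + 210 = 210 + Z)
l = 125630/41883 (l = 3 - 2*(-76)/(-335064) = 3 - (-152)*(-1)/335064 = 3 - 1*19/41883 = 3 - 19/41883 = 125630/41883 ≈ 2.9995)
(l + o(-1630, T)) + m = (125630/41883 + (210 - 306)) + 544180 = (125630/41883 - 96) + 544180 = -3895138/41883 + 544180 = 22787995802/41883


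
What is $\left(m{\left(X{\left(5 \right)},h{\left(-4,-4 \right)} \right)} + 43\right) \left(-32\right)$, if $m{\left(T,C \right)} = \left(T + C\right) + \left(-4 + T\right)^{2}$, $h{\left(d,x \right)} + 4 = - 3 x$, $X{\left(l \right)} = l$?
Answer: $-1824$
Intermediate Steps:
$h{\left(d,x \right)} = -4 - 3 x$
$m{\left(T,C \right)} = C + T + \left(-4 + T\right)^{2}$ ($m{\left(T,C \right)} = \left(C + T\right) + \left(-4 + T\right)^{2} = C + T + \left(-4 + T\right)^{2}$)
$\left(m{\left(X{\left(5 \right)},h{\left(-4,-4 \right)} \right)} + 43\right) \left(-32\right) = \left(\left(\left(-4 - -12\right) + 5 + \left(-4 + 5\right)^{2}\right) + 43\right) \left(-32\right) = \left(\left(\left(-4 + 12\right) + 5 + 1^{2}\right) + 43\right) \left(-32\right) = \left(\left(8 + 5 + 1\right) + 43\right) \left(-32\right) = \left(14 + 43\right) \left(-32\right) = 57 \left(-32\right) = -1824$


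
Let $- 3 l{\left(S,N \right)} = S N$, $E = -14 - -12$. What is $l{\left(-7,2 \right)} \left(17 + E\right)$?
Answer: $70$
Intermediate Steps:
$E = -2$ ($E = -14 + 12 = -2$)
$l{\left(S,N \right)} = - \frac{N S}{3}$ ($l{\left(S,N \right)} = - \frac{S N}{3} = - \frac{N S}{3}$)
$l{\left(-7,2 \right)} \left(17 + E\right) = \left(- \frac{1}{3}\right) 2 \left(-7\right) \left(17 - 2\right) = \frac{14}{3} \cdot 15 = 70$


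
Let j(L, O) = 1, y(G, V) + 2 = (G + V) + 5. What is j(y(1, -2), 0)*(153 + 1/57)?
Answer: 8722/57 ≈ 153.02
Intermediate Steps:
y(G, V) = 3 + G + V (y(G, V) = -2 + ((G + V) + 5) = -2 + (5 + G + V) = 3 + G + V)
j(y(1, -2), 0)*(153 + 1/57) = 1*(153 + 1/57) = 1*(8722/57) = 8722/57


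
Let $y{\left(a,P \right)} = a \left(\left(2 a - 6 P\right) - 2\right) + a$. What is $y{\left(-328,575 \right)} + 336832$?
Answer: $1683928$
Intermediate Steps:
$y{\left(a,P \right)} = a + a \left(-2 - 6 P + 2 a\right)$ ($y{\left(a,P \right)} = a \left(\left(- 6 P + 2 a\right) - 2\right) + a = a \left(-2 - 6 P + 2 a\right) + a = a + a \left(-2 - 6 P + 2 a\right)$)
$y{\left(-328,575 \right)} + 336832 = - 328 \left(-1 - 3450 + 2 \left(-328\right)\right) + 336832 = - 328 \left(-1 - 3450 - 656\right) + 336832 = \left(-328\right) \left(-4107\right) + 336832 = 1347096 + 336832 = 1683928$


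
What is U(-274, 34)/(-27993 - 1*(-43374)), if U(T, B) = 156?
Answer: 52/5127 ≈ 0.010142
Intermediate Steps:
U(-274, 34)/(-27993 - 1*(-43374)) = 156/(-27993 - 1*(-43374)) = 156/(-27993 + 43374) = 156/15381 = 156*(1/15381) = 52/5127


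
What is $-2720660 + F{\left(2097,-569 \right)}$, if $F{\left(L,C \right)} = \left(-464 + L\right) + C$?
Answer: $-2719596$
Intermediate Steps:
$F{\left(L,C \right)} = -464 + C + L$
$-2720660 + F{\left(2097,-569 \right)} = -2720660 - -1064 = -2720660 + 1064 = -2719596$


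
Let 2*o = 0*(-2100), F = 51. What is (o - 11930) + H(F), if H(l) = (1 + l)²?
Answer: -9226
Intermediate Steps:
o = 0 (o = (0*(-2100))/2 = (½)*0 = 0)
(o - 11930) + H(F) = (0 - 11930) + (1 + 51)² = -11930 + 52² = -11930 + 2704 = -9226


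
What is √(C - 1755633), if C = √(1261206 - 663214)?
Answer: √(-1755633 + 2*√149498) ≈ 1324.7*I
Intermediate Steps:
C = 2*√149498 (C = √597992 = 2*√149498 ≈ 773.30)
√(C - 1755633) = √(2*√149498 - 1755633) = √(-1755633 + 2*√149498)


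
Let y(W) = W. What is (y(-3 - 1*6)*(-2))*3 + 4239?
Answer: 4293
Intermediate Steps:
(y(-3 - 1*6)*(-2))*3 + 4239 = ((-3 - 1*6)*(-2))*3 + 4239 = ((-3 - 6)*(-2))*3 + 4239 = -9*(-2)*3 + 4239 = 18*3 + 4239 = 54 + 4239 = 4293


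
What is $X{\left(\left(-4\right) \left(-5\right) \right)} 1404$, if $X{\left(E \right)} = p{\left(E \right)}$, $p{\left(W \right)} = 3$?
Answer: $4212$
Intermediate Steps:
$X{\left(E \right)} = 3$
$X{\left(\left(-4\right) \left(-5\right) \right)} 1404 = 3 \cdot 1404 = 4212$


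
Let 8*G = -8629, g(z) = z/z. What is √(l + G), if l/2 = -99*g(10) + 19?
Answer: 3*I*√2202/4 ≈ 35.194*I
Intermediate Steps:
g(z) = 1
G = -8629/8 (G = (⅛)*(-8629) = -8629/8 ≈ -1078.6)
l = -160 (l = 2*(-99*1 + 19) = 2*(-99 + 19) = 2*(-80) = -160)
√(l + G) = √(-160 - 8629/8) = √(-9909/8) = 3*I*√2202/4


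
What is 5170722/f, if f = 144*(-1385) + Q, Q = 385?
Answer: -5170722/199055 ≈ -25.976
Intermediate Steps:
f = -199055 (f = 144*(-1385) + 385 = -199440 + 385 = -199055)
5170722/f = 5170722/(-199055) = 5170722*(-1/199055) = -5170722/199055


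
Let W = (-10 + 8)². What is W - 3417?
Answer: -3413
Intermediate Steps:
W = 4 (W = (-2)² = 4)
W - 3417 = 4 - 3417 = -3413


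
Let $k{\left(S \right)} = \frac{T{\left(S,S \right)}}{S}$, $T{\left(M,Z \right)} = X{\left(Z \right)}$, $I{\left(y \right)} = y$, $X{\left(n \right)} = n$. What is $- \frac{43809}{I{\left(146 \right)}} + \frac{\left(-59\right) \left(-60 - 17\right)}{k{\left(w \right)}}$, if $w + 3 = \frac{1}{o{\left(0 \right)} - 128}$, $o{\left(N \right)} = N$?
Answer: $\frac{619469}{146} \approx 4242.9$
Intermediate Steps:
$T{\left(M,Z \right)} = Z$
$w = - \frac{385}{128}$ ($w = -3 + \frac{1}{0 - 128} = -3 + \frac{1}{-128} = -3 - \frac{1}{128} = - \frac{385}{128} \approx -3.0078$)
$k{\left(S \right)} = 1$ ($k{\left(S \right)} = \frac{S}{S} = 1$)
$- \frac{43809}{I{\left(146 \right)}} + \frac{\left(-59\right) \left(-60 - 17\right)}{k{\left(w \right)}} = - \frac{43809}{146} + \frac{\left(-59\right) \left(-60 - 17\right)}{1} = \left(-43809\right) \frac{1}{146} + \left(-59\right) \left(-77\right) 1 = - \frac{43809}{146} + 4543 \cdot 1 = - \frac{43809}{146} + 4543 = \frac{619469}{146}$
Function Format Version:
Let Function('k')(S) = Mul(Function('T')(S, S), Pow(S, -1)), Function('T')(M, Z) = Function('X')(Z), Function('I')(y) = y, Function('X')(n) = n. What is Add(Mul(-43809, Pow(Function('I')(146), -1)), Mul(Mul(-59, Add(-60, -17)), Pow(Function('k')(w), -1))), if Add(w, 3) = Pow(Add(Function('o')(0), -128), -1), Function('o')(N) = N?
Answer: Rational(619469, 146) ≈ 4242.9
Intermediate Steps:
Function('T')(M, Z) = Z
w = Rational(-385, 128) (w = Add(-3, Pow(Add(0, -128), -1)) = Add(-3, Pow(-128, -1)) = Add(-3, Rational(-1, 128)) = Rational(-385, 128) ≈ -3.0078)
Function('k')(S) = 1 (Function('k')(S) = Mul(S, Pow(S, -1)) = 1)
Add(Mul(-43809, Pow(Function('I')(146), -1)), Mul(Mul(-59, Add(-60, -17)), Pow(Function('k')(w), -1))) = Add(Mul(-43809, Pow(146, -1)), Mul(Mul(-59, Add(-60, -17)), Pow(1, -1))) = Add(Mul(-43809, Rational(1, 146)), Mul(Mul(-59, -77), 1)) = Add(Rational(-43809, 146), Mul(4543, 1)) = Add(Rational(-43809, 146), 4543) = Rational(619469, 146)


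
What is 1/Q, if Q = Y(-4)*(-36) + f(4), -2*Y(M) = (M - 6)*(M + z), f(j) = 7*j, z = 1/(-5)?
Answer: 1/784 ≈ 0.0012755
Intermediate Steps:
z = -⅕ (z = 1*(-⅕) = -⅕ ≈ -0.20000)
Y(M) = -(-6 + M)*(-⅕ + M)/2 (Y(M) = -(M - 6)*(M - ⅕)/2 = -(-6 + M)*(-⅕ + M)/2)
Q = 784 (Q = (-⅗ - ½*(-4)² + (31/10)*(-4))*(-36) + 7*4 = (-⅗ - ½*16 - 62/5)*(-36) + 28 = (-⅗ - 8 - 62/5)*(-36) + 28 = -21*(-36) + 28 = 756 + 28 = 784)
1/Q = 1/784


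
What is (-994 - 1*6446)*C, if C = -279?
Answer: 2075760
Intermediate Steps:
(-994 - 1*6446)*C = (-994 - 1*6446)*(-279) = (-994 - 6446)*(-279) = -7440*(-279) = 2075760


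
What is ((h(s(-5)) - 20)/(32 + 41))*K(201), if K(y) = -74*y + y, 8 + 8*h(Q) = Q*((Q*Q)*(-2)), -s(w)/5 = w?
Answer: 3157509/4 ≈ 7.8938e+5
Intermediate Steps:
s(w) = -5*w
h(Q) = -1 - Q**3/4 (h(Q) = -1 + (Q*((Q*Q)*(-2)))/8 = -1 + (Q*(Q**2*(-2)))/8 = -1 + (Q*(-2*Q**2))/8 = -1 + (-2*Q**3)/8 = -1 - Q**3/4)
K(y) = -73*y
((h(s(-5)) - 20)/(32 + 41))*K(201) = (((-1 - (-5*(-5))**3/4) - 20)/(32 + 41))*(-73*201) = (((-1 - 1/4*25**3) - 20)/73)*(-14673) = (((-1 - 1/4*15625) - 20)*(1/73))*(-14673) = (((-1 - 15625/4) - 20)*(1/73))*(-14673) = ((-15629/4 - 20)*(1/73))*(-14673) = -15709/4*1/73*(-14673) = -15709/292*(-14673) = 3157509/4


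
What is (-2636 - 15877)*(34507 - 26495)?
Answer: -148326156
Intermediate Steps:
(-2636 - 15877)*(34507 - 26495) = -18513*8012 = -148326156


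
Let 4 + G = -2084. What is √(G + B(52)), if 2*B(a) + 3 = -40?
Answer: I*√8438/2 ≈ 45.929*I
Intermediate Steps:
G = -2088 (G = -4 - 2084 = -2088)
B(a) = -43/2 (B(a) = -3/2 + (½)*(-40) = -3/2 - 20 = -43/2)
√(G + B(52)) = √(-2088 - 43/2) = √(-4219/2) = I*√8438/2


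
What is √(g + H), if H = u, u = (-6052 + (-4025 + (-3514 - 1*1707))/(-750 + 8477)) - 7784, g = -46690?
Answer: 4*I*√225866801131/7727 ≈ 246.02*I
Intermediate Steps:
u = -106920018/7727 (u = (-6052 + (-4025 + (-3514 - 1707))/7727) - 7784 = (-6052 + (-4025 - 5221)*(1/7727)) - 7784 = (-6052 - 9246*1/7727) - 7784 = (-6052 - 9246/7727) - 7784 = -46773050/7727 - 7784 = -106920018/7727 ≈ -13837.)
H = -106920018/7727 ≈ -13837.
√(g + H) = √(-46690 - 106920018/7727) = √(-467693648/7727) = 4*I*√225866801131/7727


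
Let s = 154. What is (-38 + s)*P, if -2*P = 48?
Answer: -2784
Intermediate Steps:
P = -24 (P = -1/2*48 = -24)
(-38 + s)*P = (-38 + 154)*(-24) = 116*(-24) = -2784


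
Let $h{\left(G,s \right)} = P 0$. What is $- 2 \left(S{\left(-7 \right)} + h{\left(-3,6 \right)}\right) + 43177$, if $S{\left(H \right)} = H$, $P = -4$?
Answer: $43191$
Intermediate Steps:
$h{\left(G,s \right)} = 0$ ($h{\left(G,s \right)} = \left(-4\right) 0 = 0$)
$- 2 \left(S{\left(-7 \right)} + h{\left(-3,6 \right)}\right) + 43177 = - 2 \left(-7 + 0\right) + 43177 = \left(-2\right) \left(-7\right) + 43177 = 14 + 43177 = 43191$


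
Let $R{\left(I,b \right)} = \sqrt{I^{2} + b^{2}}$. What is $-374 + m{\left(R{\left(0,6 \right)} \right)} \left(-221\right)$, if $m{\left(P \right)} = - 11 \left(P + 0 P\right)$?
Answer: $14212$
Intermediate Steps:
$m{\left(P \right)} = - 11 P$ ($m{\left(P \right)} = - 11 \left(P + 0\right) = - 11 P$)
$-374 + m{\left(R{\left(0,6 \right)} \right)} \left(-221\right) = -374 + - 11 \sqrt{0^{2} + 6^{2}} \left(-221\right) = -374 + - 11 \sqrt{0 + 36} \left(-221\right) = -374 + - 11 \sqrt{36} \left(-221\right) = -374 + \left(-11\right) 6 \left(-221\right) = -374 - -14586 = -374 + 14586 = 14212$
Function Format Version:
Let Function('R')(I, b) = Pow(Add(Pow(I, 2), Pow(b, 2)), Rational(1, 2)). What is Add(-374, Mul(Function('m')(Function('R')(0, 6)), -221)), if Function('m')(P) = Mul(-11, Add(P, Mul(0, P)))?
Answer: 14212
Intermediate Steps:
Function('m')(P) = Mul(-11, P) (Function('m')(P) = Mul(-11, Add(P, 0)) = Mul(-11, P))
Add(-374, Mul(Function('m')(Function('R')(0, 6)), -221)) = Add(-374, Mul(Mul(-11, Pow(Add(Pow(0, 2), Pow(6, 2)), Rational(1, 2))), -221)) = Add(-374, Mul(Mul(-11, Pow(Add(0, 36), Rational(1, 2))), -221)) = Add(-374, Mul(Mul(-11, Pow(36, Rational(1, 2))), -221)) = Add(-374, Mul(Mul(-11, 6), -221)) = Add(-374, Mul(-66, -221)) = Add(-374, 14586) = 14212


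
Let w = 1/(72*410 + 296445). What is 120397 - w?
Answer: 39245208104/325965 ≈ 1.2040e+5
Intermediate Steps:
w = 1/325965 (w = 1/(29520 + 296445) = 1/325965 ≈ 3.0678e-6)
120397 - w = 120397 - 1*1/325965 = 120397 - 1/325965 = 39245208104/325965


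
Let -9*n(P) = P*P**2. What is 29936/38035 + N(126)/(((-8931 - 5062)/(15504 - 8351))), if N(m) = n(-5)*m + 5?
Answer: -477054048577/532223755 ≈ -896.34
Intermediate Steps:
n(P) = -P**3/9 (n(P) = -P*P**2/9 = -P**3/9)
N(m) = 5 + 125*m/9 (N(m) = (-1/9*(-5)**3)*m + 5 = (-1/9*(-125))*m + 5 = 125*m/9 + 5 = 5 + 125*m/9)
29936/38035 + N(126)/(((-8931 - 5062)/(15504 - 8351))) = 29936/38035 + (5 + (125/9)*126)/(((-8931 - 5062)/(15504 - 8351))) = 29936*(1/38035) + (5 + 1750)/((-13993/7153)) = 29936/38035 + 1755/((-13993*1/7153)) = 29936/38035 + 1755/(-13993/7153) = 29936/38035 + 1755*(-7153/13993) = 29936/38035 - 12553515/13993 = -477054048577/532223755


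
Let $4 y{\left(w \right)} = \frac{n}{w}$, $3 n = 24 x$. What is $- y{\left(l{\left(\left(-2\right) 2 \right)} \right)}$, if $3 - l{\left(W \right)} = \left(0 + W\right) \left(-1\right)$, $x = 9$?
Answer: $18$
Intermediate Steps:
$n = 72$ ($n = \frac{24 \cdot 9}{3} = \frac{1}{3} \cdot 216 = 72$)
$l{\left(W \right)} = 3 + W$ ($l{\left(W \right)} = 3 - \left(0 + W\right) \left(-1\right) = 3 - W \left(-1\right) = 3 - - W = 3 + W$)
$y{\left(w \right)} = \frac{18}{w}$ ($y{\left(w \right)} = \frac{72 \frac{1}{w}}{4} = \frac{18}{w}$)
$- y{\left(l{\left(\left(-2\right) 2 \right)} \right)} = - \frac{18}{3 - 4} = - \frac{18}{-1} = - 18 \left(-1\right) = \left(-1\right) \left(-18\right) = 18$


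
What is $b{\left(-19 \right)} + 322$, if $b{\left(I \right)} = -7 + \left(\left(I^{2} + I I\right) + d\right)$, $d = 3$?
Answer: $1040$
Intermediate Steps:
$b{\left(I \right)} = -4 + 2 I^{2}$ ($b{\left(I \right)} = -7 + \left(\left(I^{2} + I I\right) + 3\right) = -7 + \left(\left(I^{2} + I^{2}\right) + 3\right) = -7 + \left(2 I^{2} + 3\right) = -7 + \left(3 + 2 I^{2}\right) = -4 + 2 I^{2}$)
$b{\left(-19 \right)} + 322 = \left(-4 + 2 \left(-19\right)^{2}\right) + 322 = \left(-4 + 2 \cdot 361\right) + 322 = \left(-4 + 722\right) + 322 = 718 + 322 = 1040$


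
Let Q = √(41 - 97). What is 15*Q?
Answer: 30*I*√14 ≈ 112.25*I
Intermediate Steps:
Q = 2*I*√14 (Q = √(-56) = 2*I*√14 ≈ 7.4833*I)
15*Q = 15*(2*I*√14) = 30*I*√14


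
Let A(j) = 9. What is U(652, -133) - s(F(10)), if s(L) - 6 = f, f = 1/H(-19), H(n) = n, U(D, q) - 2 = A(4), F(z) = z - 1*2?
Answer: 96/19 ≈ 5.0526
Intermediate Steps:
F(z) = -2 + z (F(z) = z - 2 = -2 + z)
U(D, q) = 11 (U(D, q) = 2 + 9 = 11)
f = -1/19 (f = 1/(-19) = -1/19 ≈ -0.052632)
s(L) = 113/19 (s(L) = 6 - 1/19 = 113/19)
U(652, -133) - s(F(10)) = 11 - 1*113/19 = 11 - 113/19 = 96/19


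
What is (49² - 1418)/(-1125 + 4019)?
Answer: 983/2894 ≈ 0.33967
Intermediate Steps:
(49² - 1418)/(-1125 + 4019) = (2401 - 1418)/2894 = 983*(1/2894) = 983/2894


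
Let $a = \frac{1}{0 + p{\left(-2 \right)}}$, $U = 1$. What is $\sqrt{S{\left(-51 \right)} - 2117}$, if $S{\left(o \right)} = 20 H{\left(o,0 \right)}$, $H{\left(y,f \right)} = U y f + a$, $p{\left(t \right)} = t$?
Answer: $i \sqrt{2127} \approx 46.119 i$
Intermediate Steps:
$a = - \frac{1}{2}$ ($a = \frac{1}{0 - 2} = \frac{1}{-2} = - \frac{1}{2} \approx -0.5$)
$H{\left(y,f \right)} = - \frac{1}{2} + f y$ ($H{\left(y,f \right)} = 1 y f - \frac{1}{2} = y f - \frac{1}{2} = f y - \frac{1}{2} = - \frac{1}{2} + f y$)
$S{\left(o \right)} = -10$ ($S{\left(o \right)} = 20 \left(- \frac{1}{2} + 0 o\right) = 20 \left(- \frac{1}{2} + 0\right) = 20 \left(- \frac{1}{2}\right) = -10$)
$\sqrt{S{\left(-51 \right)} - 2117} = \sqrt{-10 - 2117} = \sqrt{-2127} = i \sqrt{2127}$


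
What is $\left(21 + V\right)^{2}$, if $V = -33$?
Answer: $144$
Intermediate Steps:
$\left(21 + V\right)^{2} = \left(21 - 33\right)^{2} = \left(-12\right)^{2} = 144$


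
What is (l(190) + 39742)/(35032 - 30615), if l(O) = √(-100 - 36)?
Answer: 39742/4417 + 2*I*√34/4417 ≈ 8.9975 + 0.0026402*I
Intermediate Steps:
l(O) = 2*I*√34 (l(O) = √(-136) = 2*I*√34)
(l(190) + 39742)/(35032 - 30615) = (2*I*√34 + 39742)/(35032 - 30615) = (39742 + 2*I*√34)/4417 = (39742 + 2*I*√34)*(1/4417) = 39742/4417 + 2*I*√34/4417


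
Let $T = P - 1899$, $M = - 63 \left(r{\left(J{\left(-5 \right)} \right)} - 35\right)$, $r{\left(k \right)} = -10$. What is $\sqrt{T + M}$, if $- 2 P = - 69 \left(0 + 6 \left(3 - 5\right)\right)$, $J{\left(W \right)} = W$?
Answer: $3 \sqrt{58} \approx 22.847$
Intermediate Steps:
$P = -414$ ($P = - \frac{\left(-69\right) \left(0 + 6 \left(3 - 5\right)\right)}{2} = - \frac{\left(-69\right) \left(0 + 6 \left(-2\right)\right)}{2} = - \frac{\left(-69\right) \left(0 - 12\right)}{2} = - \frac{\left(-69\right) \left(-12\right)}{2} = \left(- \frac{1}{2}\right) 828 = -414$)
$M = 2835$ ($M = - 63 \left(-10 - 35\right) = \left(-63\right) \left(-45\right) = 2835$)
$T = -2313$ ($T = -414 - 1899 = -2313$)
$\sqrt{T + M} = \sqrt{-2313 + 2835} = \sqrt{522} = 3 \sqrt{58}$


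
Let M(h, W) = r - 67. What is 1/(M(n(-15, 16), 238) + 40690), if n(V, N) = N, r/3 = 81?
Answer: 1/40866 ≈ 2.4470e-5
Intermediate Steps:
r = 243 (r = 3*81 = 243)
M(h, W) = 176 (M(h, W) = 243 - 67 = 176)
1/(M(n(-15, 16), 238) + 40690) = 1/(176 + 40690) = 1/40866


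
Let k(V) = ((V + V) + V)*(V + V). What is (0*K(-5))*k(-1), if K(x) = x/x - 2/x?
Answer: 0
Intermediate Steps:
k(V) = 6*V² (k(V) = (2*V + V)*(2*V) = (3*V)*(2*V) = 6*V²)
K(x) = 1 - 2/x
(0*K(-5))*k(-1) = (0*((-2 - 5)/(-5)))*(6*(-1)²) = (0*(-⅕*(-7)))*(6*1) = (0*(7/5))*6 = 0*6 = 0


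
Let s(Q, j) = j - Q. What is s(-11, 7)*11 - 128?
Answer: 70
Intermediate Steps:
s(-11, 7)*11 - 128 = (7 - 1*(-11))*11 - 128 = (7 + 11)*11 - 128 = 18*11 - 128 = 198 - 128 = 70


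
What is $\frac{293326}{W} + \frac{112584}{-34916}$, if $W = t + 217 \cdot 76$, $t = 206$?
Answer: $\frac{95020943}{6625311} \approx 14.342$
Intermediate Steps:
$W = 16698$ ($W = 206 + 217 \cdot 76 = 206 + 16492 = 16698$)
$\frac{293326}{W} + \frac{112584}{-34916} = \frac{293326}{16698} + \frac{112584}{-34916} = 293326 \cdot \frac{1}{16698} + 112584 \left(- \frac{1}{34916}\right) = \frac{13333}{759} - \frac{28146}{8729} = \frac{95020943}{6625311}$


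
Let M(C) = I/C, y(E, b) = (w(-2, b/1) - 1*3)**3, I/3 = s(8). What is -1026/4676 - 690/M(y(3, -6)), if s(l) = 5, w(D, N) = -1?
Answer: 6882559/2338 ≈ 2943.8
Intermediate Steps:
I = 15 (I = 3*5 = 15)
y(E, b) = -64 (y(E, b) = (-1 - 1*3)**3 = (-1 - 3)**3 = (-4)**3 = -64)
M(C) = 15/C
-1026/4676 - 690/M(y(3, -6)) = -1026/4676 - 690/(15/(-64)) = -1026*1/4676 - 690/(15*(-1/64)) = -513/2338 - 690/(-15/64) = -513/2338 - 690*(-64/15) = -513/2338 + 2944 = 6882559/2338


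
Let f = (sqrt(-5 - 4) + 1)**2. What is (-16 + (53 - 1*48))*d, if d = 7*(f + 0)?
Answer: 616 - 462*I ≈ 616.0 - 462.0*I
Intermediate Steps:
f = (1 + 3*I)**2 (f = (sqrt(-9) + 1)**2 = (3*I + 1)**2 = (1 + 3*I)**2 ≈ -8.0 + 6.0*I)
d = -56 + 42*I (d = 7*((-8 + 6*I) + 0) = 7*(-8 + 6*I) = -56 + 42*I ≈ -56.0 + 42.0*I)
(-16 + (53 - 1*48))*d = (-16 + (53 - 1*48))*(-56 + 42*I) = (-16 + (53 - 48))*(-56 + 42*I) = (-16 + 5)*(-56 + 42*I) = -11*(-56 + 42*I) = 616 - 462*I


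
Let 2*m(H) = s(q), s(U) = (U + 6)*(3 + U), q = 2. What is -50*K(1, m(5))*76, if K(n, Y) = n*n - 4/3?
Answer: 3800/3 ≈ 1266.7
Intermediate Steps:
s(U) = (3 + U)*(6 + U) (s(U) = (6 + U)*(3 + U) = (3 + U)*(6 + U))
m(H) = 20 (m(H) = (18 + 2**2 + 9*2)/2 = (18 + 4 + 18)/2 = (1/2)*40 = 20)
K(n, Y) = -4/3 + n**2 (K(n, Y) = n**2 - 4*1/3 = n**2 - 4/3 = -4/3 + n**2)
-50*K(1, m(5))*76 = -50*(-4/3 + 1**2)*76 = -50*(-4/3 + 1)*76 = -50*(-1/3)*76 = (50/3)*76 = 3800/3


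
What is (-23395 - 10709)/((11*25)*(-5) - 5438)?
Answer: 11368/2271 ≈ 5.0057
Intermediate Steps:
(-23395 - 10709)/((11*25)*(-5) - 5438) = -34104/(275*(-5) - 5438) = -34104/(-1375 - 5438) = -34104/(-6813) = -34104*(-1/6813) = 11368/2271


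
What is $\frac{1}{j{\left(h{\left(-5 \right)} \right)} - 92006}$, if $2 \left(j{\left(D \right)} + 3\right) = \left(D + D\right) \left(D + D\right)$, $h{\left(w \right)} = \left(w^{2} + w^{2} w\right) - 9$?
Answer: $- \frac{1}{68247} \approx -1.4653 \cdot 10^{-5}$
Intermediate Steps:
$h{\left(w \right)} = -9 + w^{2} + w^{3}$ ($h{\left(w \right)} = \left(w^{2} + w^{3}\right) - 9 = -9 + w^{2} + w^{3}$)
$j{\left(D \right)} = -3 + 2 D^{2}$ ($j{\left(D \right)} = -3 + \frac{\left(D + D\right) \left(D + D\right)}{2} = -3 + \frac{2 D 2 D}{2} = -3 + \frac{4 D^{2}}{2} = -3 + 2 D^{2}$)
$\frac{1}{j{\left(h{\left(-5 \right)} \right)} - 92006} = \frac{1}{\left(-3 + 2 \left(-9 + \left(-5\right)^{2} + \left(-5\right)^{3}\right)^{2}\right) - 92006} = \frac{1}{\left(-3 + 2 \left(-9 + 25 - 125\right)^{2}\right) - 92006} = \frac{1}{\left(-3 + 2 \left(-109\right)^{2}\right) - 92006} = \frac{1}{\left(-3 + 2 \cdot 11881\right) - 92006} = \frac{1}{\left(-3 + 23762\right) - 92006} = \frac{1}{23759 - 92006} = \frac{1}{-68247} = - \frac{1}{68247}$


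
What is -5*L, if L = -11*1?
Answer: 55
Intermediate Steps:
L = -11
-5*L = -5*(-11) = 55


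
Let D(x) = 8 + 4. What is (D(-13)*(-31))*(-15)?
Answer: 5580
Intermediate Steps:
D(x) = 12
(D(-13)*(-31))*(-15) = (12*(-31))*(-15) = -372*(-15) = 5580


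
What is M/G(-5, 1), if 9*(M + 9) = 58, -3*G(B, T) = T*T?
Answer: 23/3 ≈ 7.6667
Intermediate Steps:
G(B, T) = -T²/3 (G(B, T) = -T*T/3 = -T²/3)
M = -23/9 (M = -9 + (⅑)*58 = -9 + 58/9 = -23/9 ≈ -2.5556)
M/G(-5, 1) = -23/(9*((-⅓*1²))) = -23/(9*((-⅓*1))) = -23/(9*(-⅓)) = -23/9*(-3) = 23/3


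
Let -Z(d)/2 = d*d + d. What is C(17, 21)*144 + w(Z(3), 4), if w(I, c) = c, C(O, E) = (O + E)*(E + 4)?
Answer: 136804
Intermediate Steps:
Z(d) = -2*d - 2*d² (Z(d) = -2*(d*d + d) = -2*(d² + d) = -2*(d + d²) = -2*d - 2*d²)
C(O, E) = (4 + E)*(E + O) (C(O, E) = (E + O)*(4 + E) = (4 + E)*(E + O))
C(17, 21)*144 + w(Z(3), 4) = (21² + 4*21 + 4*17 + 21*17)*144 + 4 = (441 + 84 + 68 + 357)*144 + 4 = 950*144 + 4 = 136800 + 4 = 136804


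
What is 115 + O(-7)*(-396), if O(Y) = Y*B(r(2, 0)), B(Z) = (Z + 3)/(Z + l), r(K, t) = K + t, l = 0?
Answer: 7045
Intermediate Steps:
B(Z) = (3 + Z)/Z (B(Z) = (Z + 3)/(Z + 0) = (3 + Z)/Z)
O(Y) = 5*Y/2 (O(Y) = Y*((3 + (2 + 0))/(2 + 0)) = Y*((3 + 2)/2) = Y*((1/2)*5) = Y*(5/2) = 5*Y/2)
115 + O(-7)*(-396) = 115 + ((5/2)*(-7))*(-396) = 115 - 35/2*(-396) = 115 + 6930 = 7045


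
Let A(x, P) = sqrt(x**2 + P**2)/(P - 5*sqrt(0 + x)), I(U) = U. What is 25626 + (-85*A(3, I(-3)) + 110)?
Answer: 25736 - 255*sqrt(2)/22 + 425*sqrt(6)/22 ≈ 25767.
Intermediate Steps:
A(x, P) = sqrt(P**2 + x**2)/(P - 5*sqrt(x))
25626 + (-85*A(3, I(-3)) + 110) = 25626 + (-85*sqrt((-3)**2 + 3**2)/(-3 - 5*sqrt(3)) + 110) = 25626 + (-85*sqrt(9 + 9)/(-3 - 5*sqrt(3)) + 110) = 25626 + (-85*sqrt(18)/(-3 - 5*sqrt(3)) + 110) = 25626 + (-85*3*sqrt(2)/(-3 - 5*sqrt(3)) + 110) = 25626 + (-255*sqrt(2)/(-3 - 5*sqrt(3)) + 110) = 25626 + (110 - 255*sqrt(2)/(-3 - 5*sqrt(3))) = 25736 - 255*sqrt(2)/(-3 - 5*sqrt(3))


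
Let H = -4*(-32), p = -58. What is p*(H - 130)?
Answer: 116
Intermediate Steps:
H = 128
p*(H - 130) = -58*(128 - 130) = -58*(-2) = 116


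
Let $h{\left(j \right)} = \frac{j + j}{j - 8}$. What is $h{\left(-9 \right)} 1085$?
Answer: $\frac{19530}{17} \approx 1148.8$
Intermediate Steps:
$h{\left(j \right)} = \frac{2 j}{-8 + j}$
$h{\left(-9 \right)} 1085 = 2 \left(-9\right) \frac{1}{-8 - 9} \cdot 1085 = 2 \left(-9\right) \frac{1}{-17} \cdot 1085 = 2 \left(-9\right) \left(- \frac{1}{17}\right) 1085 = \frac{18}{17} \cdot 1085 = \frac{19530}{17}$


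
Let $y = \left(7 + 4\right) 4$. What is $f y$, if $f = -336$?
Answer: $-14784$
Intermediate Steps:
$y = 44$ ($y = 11 \cdot 4 = 44$)
$f y = \left(-336\right) 44 = -14784$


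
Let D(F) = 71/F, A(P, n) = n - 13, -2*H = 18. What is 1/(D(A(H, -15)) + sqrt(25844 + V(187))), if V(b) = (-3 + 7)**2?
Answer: 1988/20269199 + 1568*sqrt(6465)/20269199 ≈ 0.0063181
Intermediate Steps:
H = -9 (H = -1/2*18 = -9)
V(b) = 16 (V(b) = 4**2 = 16)
A(P, n) = -13 + n
1/(D(A(H, -15)) + sqrt(25844 + V(187))) = 1/(71/(-13 - 15) + sqrt(25844 + 16)) = 1/(71/(-28) + sqrt(25860)) = 1/(71*(-1/28) + 2*sqrt(6465)) = 1/(-71/28 + 2*sqrt(6465))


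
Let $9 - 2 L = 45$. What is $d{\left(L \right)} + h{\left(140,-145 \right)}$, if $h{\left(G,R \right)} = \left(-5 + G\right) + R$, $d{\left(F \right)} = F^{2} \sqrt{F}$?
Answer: $-10 + 972 i \sqrt{2} \approx -10.0 + 1374.6 i$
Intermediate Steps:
$L = -18$ ($L = \frac{9}{2} - \frac{45}{2} = -18$)
$d{\left(F \right)} = F^{\frac{5}{2}}$
$h{\left(G,R \right)} = -5 + G + R$
$d{\left(L \right)} + h{\left(140,-145 \right)} = \left(-18\right)^{\frac{5}{2}} - 10 = 972 i \sqrt{2} - 10 = -10 + 972 i \sqrt{2}$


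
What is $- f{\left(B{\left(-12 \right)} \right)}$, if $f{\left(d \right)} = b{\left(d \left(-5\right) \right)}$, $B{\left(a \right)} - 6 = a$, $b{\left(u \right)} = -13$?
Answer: $13$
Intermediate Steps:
$B{\left(a \right)} = 6 + a$
$f{\left(d \right)} = -13$
$- f{\left(B{\left(-12 \right)} \right)} = \left(-1\right) \left(-13\right) = 13$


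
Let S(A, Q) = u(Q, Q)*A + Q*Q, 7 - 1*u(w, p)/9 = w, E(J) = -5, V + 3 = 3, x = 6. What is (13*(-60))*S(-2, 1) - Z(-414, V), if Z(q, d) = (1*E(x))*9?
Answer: 83505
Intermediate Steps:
V = 0 (V = -3 + 3 = 0)
u(w, p) = 63 - 9*w
S(A, Q) = Q² + A*(63 - 9*Q) (S(A, Q) = (63 - 9*Q)*A + Q*Q = A*(63 - 9*Q) + Q² = Q² + A*(63 - 9*Q))
Z(q, d) = -45 (Z(q, d) = (1*(-5))*9 = -5*9 = -45)
(13*(-60))*S(-2, 1) - Z(-414, V) = (13*(-60))*(1² - 9*(-2)*(-7 + 1)) - 1*(-45) = -780*(1 - 9*(-2)*(-6)) + 45 = -780*(1 - 108) + 45 = -780*(-107) + 45 = 83460 + 45 = 83505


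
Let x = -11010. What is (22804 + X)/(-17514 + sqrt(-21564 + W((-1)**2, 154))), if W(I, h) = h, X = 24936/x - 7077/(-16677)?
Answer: -678957854742699/521533842304765 - 232599470621*I*sqrt(21410)/3129203053828590 ≈ -1.3018 - 0.010876*I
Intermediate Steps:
X = -18774439/10200765 (X = 24936/(-11010) - 7077/(-16677) = 24936*(-1/11010) - 7077*(-1/16677) = -4156/1835 + 2359/5559 = -18774439/10200765 ≈ -1.8405)
(22804 + X)/(-17514 + sqrt(-21564 + W((-1)**2, 154))) = (22804 - 18774439/10200765)/(-17514 + sqrt(-21564 + 154)) = 232599470621/(10200765*(-17514 + sqrt(-21410))) = 232599470621/(10200765*(-17514 + I*sqrt(21410)))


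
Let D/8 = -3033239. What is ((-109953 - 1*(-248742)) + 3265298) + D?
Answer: -20861825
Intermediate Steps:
D = -24265912 (D = 8*(-3033239) = -24265912)
((-109953 - 1*(-248742)) + 3265298) + D = ((-109953 - 1*(-248742)) + 3265298) - 24265912 = ((-109953 + 248742) + 3265298) - 24265912 = (138789 + 3265298) - 24265912 = 3404087 - 24265912 = -20861825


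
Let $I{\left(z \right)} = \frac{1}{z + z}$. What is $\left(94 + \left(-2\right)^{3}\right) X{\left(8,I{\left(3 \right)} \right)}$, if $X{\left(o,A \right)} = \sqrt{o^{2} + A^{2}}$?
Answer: $\frac{43 \sqrt{2305}}{3} \approx 688.15$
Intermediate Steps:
$I{\left(z \right)} = \frac{1}{2 z}$
$X{\left(o,A \right)} = \sqrt{A^{2} + o^{2}}$
$\left(94 + \left(-2\right)^{3}\right) X{\left(8,I{\left(3 \right)} \right)} = \left(94 + \left(-2\right)^{3}\right) \sqrt{\left(\frac{1}{2 \cdot 3}\right)^{2} + 8^{2}} = \left(94 - 8\right) \sqrt{\left(\frac{1}{2} \cdot \frac{1}{3}\right)^{2} + 64} = 86 \sqrt{\left(\frac{1}{6}\right)^{2} + 64} = 86 \sqrt{\frac{1}{36} + 64} = 86 \sqrt{\frac{2305}{36}} = 86 \frac{\sqrt{2305}}{6} = \frac{43 \sqrt{2305}}{3}$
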